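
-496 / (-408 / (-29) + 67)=-14384 / 2351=-6.12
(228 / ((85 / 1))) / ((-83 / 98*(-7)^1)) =3192 / 7055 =0.45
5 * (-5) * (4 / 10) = -10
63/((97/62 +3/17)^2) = 69987708/3367225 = 20.78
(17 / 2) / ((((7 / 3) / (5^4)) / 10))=159375 / 7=22767.86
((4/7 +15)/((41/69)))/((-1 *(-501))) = 2507/47929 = 0.05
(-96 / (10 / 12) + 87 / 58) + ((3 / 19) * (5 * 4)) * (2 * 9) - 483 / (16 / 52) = -618111 / 380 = -1626.61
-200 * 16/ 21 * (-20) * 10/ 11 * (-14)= -1280000/ 33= -38787.88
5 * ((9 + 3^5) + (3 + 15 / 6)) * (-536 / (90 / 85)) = -5865850 / 9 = -651761.11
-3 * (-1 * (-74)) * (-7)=1554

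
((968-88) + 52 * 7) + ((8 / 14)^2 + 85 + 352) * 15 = 382391 / 49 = 7803.90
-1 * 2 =-2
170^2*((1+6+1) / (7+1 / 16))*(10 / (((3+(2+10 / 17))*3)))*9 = 377318400 / 2147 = 175742.15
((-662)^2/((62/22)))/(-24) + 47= -1196429/186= -6432.41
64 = 64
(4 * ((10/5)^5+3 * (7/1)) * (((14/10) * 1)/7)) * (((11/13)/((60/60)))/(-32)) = -583/520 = -1.12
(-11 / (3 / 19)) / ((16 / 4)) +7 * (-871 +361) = -3587.42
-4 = -4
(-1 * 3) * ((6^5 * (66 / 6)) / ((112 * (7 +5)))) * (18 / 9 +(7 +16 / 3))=-38313 / 14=-2736.64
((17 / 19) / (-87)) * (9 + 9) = -0.19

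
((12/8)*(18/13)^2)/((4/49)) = 11907/338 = 35.23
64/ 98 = 32/ 49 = 0.65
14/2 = 7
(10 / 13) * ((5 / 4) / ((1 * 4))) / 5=5 / 104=0.05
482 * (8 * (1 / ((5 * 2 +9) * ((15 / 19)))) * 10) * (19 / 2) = 73264 / 3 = 24421.33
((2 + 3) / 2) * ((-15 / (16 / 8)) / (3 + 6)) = -25 / 12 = -2.08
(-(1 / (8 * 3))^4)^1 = -1 / 331776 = -0.00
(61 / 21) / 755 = 61 / 15855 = 0.00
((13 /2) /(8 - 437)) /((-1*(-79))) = -1 /5214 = -0.00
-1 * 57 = -57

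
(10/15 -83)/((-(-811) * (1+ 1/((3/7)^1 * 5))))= -1235/17842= -0.07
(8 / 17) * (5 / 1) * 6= 240 / 17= 14.12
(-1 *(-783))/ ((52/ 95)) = 74385/ 52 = 1430.48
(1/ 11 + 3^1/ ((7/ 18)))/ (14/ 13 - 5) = -7813/ 3927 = -1.99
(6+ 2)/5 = 8/5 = 1.60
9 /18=1 /2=0.50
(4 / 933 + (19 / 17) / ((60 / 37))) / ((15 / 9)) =219993 / 528700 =0.42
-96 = -96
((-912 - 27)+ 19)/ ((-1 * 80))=23/ 2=11.50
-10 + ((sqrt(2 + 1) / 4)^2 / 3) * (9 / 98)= -15671 / 1568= -9.99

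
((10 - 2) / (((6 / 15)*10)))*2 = 4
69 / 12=23 / 4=5.75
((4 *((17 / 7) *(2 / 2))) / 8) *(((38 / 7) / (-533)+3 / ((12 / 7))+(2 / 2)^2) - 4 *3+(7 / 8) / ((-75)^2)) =-26430114761 / 2350530000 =-11.24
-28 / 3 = -9.33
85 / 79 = 1.08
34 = 34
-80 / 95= -16 / 19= -0.84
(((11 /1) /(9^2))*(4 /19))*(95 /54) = 110 /2187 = 0.05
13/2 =6.50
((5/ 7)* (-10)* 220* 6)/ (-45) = 4400/ 21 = 209.52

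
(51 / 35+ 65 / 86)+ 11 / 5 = 13283 / 3010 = 4.41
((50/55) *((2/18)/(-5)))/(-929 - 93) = 1/50589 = 0.00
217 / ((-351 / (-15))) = 1085 / 117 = 9.27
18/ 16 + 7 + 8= 129/ 8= 16.12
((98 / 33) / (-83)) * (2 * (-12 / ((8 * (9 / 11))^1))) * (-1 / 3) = -98 / 2241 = -0.04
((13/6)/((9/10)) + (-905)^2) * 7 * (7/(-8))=-270893315/54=-5016542.87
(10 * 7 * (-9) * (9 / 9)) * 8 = -5040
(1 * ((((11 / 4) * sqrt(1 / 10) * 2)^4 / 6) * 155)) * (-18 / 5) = -1361613 / 1600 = -851.01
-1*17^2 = -289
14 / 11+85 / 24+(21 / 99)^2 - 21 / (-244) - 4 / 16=2495315 / 531432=4.70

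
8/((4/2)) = 4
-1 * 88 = -88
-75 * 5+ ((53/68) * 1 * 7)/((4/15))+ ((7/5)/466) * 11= -354.51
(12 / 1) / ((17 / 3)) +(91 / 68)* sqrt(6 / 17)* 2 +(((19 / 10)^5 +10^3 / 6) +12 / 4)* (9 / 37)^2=91* sqrt(102) / 578 +31701088323 / 2327300000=15.21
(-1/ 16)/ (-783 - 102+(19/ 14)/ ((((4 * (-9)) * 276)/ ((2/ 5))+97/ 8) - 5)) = 1390641/ 19691477776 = 0.00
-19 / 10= -1.90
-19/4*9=-171/4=-42.75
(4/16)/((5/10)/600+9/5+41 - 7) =300/42961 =0.01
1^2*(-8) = -8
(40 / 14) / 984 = 5 / 1722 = 0.00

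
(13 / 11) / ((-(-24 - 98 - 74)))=0.01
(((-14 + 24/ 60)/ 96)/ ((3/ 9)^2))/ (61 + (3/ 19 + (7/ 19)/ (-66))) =-31977/ 1533700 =-0.02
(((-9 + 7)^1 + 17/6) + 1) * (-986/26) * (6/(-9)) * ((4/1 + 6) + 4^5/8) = 249458/39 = 6396.36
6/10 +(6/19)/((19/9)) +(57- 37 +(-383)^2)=146709.75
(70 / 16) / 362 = 35 / 2896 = 0.01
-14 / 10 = -7 / 5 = -1.40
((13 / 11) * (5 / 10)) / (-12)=-13 / 264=-0.05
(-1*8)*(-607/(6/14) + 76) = 32168/3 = 10722.67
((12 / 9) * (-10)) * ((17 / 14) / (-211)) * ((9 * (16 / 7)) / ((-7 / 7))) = -16320 / 10339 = -1.58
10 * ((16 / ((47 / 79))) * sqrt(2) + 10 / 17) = 100 / 17 + 12640 * sqrt(2) / 47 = 386.22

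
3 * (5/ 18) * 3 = 5/ 2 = 2.50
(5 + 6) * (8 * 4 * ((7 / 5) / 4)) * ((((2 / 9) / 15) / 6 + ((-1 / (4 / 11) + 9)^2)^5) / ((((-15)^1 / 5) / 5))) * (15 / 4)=-2974033355793630977 / 42467328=-70031092038.42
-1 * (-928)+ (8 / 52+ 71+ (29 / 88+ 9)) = 1153705 / 1144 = 1008.48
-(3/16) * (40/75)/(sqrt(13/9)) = -3 * sqrt(13)/130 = -0.08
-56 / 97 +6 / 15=-86 / 485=-0.18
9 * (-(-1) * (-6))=-54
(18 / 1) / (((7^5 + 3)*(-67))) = -9 / 563135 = -0.00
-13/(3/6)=-26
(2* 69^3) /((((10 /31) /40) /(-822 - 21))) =-68679405576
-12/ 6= -2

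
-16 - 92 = -108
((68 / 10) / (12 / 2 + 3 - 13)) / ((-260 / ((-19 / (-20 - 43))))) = 323 / 163800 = 0.00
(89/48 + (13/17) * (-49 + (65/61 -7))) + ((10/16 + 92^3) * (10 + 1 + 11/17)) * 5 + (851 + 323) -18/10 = 663899011693/14640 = 45348293.15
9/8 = 1.12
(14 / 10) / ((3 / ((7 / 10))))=49 / 150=0.33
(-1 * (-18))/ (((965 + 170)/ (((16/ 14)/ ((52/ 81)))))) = 2916/ 103285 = 0.03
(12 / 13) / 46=6 / 299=0.02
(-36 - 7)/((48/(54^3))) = -282123/2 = -141061.50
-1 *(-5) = 5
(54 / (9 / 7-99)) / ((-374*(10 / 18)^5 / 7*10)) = 8680203 / 444125000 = 0.02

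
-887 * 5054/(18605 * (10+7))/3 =-4482898/948855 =-4.72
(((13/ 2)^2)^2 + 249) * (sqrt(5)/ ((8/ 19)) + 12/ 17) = 97635/ 68 + 618355 * sqrt(5)/ 128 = 12238.03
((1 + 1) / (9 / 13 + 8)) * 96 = 2496 / 113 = 22.09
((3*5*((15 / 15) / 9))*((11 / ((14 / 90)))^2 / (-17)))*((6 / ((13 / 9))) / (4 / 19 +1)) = -418992750 / 249067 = -1682.25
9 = 9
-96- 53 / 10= -1013 / 10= -101.30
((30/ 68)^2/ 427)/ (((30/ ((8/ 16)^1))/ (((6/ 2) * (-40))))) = -225/ 246806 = -0.00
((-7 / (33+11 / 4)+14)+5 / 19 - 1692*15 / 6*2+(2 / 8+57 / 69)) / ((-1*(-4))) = -2111.21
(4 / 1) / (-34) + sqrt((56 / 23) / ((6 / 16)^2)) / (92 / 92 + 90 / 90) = -2 / 17 + 8*sqrt(322) / 69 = 1.96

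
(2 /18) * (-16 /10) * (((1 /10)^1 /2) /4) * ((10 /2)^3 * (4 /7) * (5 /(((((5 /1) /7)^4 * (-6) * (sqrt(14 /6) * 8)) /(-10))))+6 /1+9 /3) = -0.44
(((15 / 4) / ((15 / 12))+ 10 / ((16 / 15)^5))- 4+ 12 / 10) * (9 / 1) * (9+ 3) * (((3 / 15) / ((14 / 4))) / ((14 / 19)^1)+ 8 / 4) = 268107555609 / 160563200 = 1669.79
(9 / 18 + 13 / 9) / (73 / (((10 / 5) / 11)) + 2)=35 / 7263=0.00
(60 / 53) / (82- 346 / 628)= 1256 / 90365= 0.01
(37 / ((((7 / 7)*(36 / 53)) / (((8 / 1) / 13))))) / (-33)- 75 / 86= -626867 / 332046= -1.89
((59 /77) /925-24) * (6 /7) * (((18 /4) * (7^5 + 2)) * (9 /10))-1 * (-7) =-6981917126917 /4985750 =-1400374.49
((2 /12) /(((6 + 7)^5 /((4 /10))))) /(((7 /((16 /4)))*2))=2 /38985765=0.00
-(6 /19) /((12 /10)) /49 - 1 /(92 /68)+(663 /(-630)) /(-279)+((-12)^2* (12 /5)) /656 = -314359889 /1469659842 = -0.21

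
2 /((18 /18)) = 2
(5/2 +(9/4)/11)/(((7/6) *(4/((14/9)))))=119/132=0.90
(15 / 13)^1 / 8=15 / 104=0.14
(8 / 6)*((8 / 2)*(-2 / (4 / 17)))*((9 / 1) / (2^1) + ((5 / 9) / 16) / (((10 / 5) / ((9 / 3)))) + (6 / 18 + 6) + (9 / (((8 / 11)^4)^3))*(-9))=12926697577227731 / 77309411328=167207.30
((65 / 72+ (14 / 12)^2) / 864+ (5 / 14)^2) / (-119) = -396787 / 362734848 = -0.00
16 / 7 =2.29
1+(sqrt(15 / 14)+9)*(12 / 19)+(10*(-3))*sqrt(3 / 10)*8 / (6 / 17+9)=-136*sqrt(30) / 53+6*sqrt(210) / 133+127 / 19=-6.72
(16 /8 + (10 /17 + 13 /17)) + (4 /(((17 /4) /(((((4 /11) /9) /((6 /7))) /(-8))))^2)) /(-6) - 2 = 103469059 /76477203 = 1.35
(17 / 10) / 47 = 17 / 470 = 0.04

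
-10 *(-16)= 160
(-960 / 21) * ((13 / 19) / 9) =-4160 / 1197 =-3.48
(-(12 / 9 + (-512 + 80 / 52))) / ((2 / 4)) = 39712 / 39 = 1018.26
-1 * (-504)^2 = -254016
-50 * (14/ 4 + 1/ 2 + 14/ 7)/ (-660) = 0.45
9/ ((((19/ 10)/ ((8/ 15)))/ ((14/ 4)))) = 168/ 19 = 8.84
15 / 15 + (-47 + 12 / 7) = -310 / 7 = -44.29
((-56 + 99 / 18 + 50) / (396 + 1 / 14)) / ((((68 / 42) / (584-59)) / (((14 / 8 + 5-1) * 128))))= -5680080 / 18853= -301.28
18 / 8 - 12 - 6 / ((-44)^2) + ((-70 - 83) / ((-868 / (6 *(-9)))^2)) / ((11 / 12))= -474013017 / 45582152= -10.40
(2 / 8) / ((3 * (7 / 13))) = 0.15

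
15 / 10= 3 / 2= 1.50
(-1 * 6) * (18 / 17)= -108 / 17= -6.35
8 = 8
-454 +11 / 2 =-897 / 2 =-448.50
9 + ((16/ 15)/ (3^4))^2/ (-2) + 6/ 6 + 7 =25095697/ 1476225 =17.00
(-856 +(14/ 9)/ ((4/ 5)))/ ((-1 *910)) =15373/ 16380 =0.94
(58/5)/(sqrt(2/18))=174/5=34.80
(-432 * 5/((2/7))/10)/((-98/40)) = 2160/7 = 308.57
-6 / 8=-3 / 4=-0.75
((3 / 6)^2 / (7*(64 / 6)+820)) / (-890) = -3 / 9555040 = -0.00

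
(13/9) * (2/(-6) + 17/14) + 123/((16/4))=24209/756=32.02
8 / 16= 1 / 2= 0.50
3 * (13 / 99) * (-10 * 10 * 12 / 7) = -5200 / 77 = -67.53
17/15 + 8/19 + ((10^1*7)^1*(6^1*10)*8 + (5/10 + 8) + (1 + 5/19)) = 19158451/570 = 33611.32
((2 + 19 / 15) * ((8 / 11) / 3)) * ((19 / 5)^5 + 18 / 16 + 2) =974458933 / 1546875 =629.95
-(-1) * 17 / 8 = 17 / 8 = 2.12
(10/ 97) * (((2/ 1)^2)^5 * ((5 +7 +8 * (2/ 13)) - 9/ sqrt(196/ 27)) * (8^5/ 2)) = 28856811520/ 1261 - 2264924160 * sqrt(3)/ 679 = 17106508.70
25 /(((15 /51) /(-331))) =-28135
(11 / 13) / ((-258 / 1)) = -11 / 3354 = -0.00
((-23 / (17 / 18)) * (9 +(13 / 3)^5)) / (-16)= 1073755 / 459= 2339.34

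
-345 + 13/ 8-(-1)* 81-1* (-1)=-2091/ 8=-261.38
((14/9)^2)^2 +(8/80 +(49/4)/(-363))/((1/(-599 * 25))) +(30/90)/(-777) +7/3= -809266149371/822460716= -983.96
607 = 607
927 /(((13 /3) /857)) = 183332.08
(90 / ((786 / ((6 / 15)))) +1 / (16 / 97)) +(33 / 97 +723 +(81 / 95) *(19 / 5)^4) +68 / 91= 52496603619093 / 57816850000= 907.98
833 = 833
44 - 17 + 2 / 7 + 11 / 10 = 1987 / 70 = 28.39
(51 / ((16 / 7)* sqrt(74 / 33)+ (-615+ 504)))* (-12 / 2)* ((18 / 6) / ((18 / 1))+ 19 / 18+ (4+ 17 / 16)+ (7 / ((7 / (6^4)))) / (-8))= -1849157541 / 4303592 - 5336674* sqrt(2442) / 19904113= -442.93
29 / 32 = 0.91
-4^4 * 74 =-18944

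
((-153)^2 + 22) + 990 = 24421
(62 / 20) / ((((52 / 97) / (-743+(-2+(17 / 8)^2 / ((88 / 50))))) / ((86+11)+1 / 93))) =-14074140601 / 33792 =-416493.27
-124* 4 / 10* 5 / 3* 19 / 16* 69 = -13547 / 2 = -6773.50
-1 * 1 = -1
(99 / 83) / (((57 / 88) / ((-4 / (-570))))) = 0.01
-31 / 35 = -0.89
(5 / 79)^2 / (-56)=-25 / 349496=-0.00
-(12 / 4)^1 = -3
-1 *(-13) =13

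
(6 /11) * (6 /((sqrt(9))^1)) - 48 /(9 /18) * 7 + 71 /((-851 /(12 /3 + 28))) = -6305372 /9361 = -673.58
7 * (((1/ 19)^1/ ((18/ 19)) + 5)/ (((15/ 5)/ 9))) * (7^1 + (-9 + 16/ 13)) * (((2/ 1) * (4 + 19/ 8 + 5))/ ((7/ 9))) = -9555/ 4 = -2388.75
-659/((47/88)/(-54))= 3131568/47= 66629.11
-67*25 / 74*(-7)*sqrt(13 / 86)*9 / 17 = 105525*sqrt(1118) / 108188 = 32.61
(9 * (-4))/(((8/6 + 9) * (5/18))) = -12.54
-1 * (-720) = 720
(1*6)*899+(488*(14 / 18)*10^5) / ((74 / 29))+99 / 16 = 79279972199 / 5328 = 14879874.66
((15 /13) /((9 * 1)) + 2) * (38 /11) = 3154 /429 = 7.35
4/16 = 0.25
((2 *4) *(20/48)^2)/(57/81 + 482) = 75/26066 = 0.00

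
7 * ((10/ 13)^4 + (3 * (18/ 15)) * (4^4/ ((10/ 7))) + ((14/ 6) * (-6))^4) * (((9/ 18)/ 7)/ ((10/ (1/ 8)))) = 871589569/ 3570125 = 244.13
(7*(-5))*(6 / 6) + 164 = 129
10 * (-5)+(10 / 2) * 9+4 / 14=-33 / 7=-4.71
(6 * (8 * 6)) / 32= 9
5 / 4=1.25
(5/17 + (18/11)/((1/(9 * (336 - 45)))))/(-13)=-801469/2431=-329.69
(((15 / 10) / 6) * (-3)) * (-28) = 21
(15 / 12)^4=625 / 256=2.44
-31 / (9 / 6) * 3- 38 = -100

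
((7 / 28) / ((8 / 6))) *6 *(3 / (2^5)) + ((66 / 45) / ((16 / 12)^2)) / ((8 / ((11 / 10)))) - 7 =-43399 / 6400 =-6.78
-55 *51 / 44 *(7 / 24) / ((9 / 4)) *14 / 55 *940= -195755 / 99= -1977.32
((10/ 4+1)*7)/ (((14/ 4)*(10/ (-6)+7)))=21/ 16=1.31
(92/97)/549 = 92/53253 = 0.00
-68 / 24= -17 / 6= -2.83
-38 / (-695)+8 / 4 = 1428 / 695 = 2.05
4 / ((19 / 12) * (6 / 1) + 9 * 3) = 8 / 73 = 0.11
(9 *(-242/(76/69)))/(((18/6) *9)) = -2783/38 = -73.24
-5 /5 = -1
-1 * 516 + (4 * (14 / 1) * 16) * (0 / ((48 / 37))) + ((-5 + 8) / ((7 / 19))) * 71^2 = 283725 / 7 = 40532.14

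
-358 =-358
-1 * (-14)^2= -196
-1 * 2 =-2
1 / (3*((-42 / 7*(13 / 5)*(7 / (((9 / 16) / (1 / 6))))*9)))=-5 / 4368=-0.00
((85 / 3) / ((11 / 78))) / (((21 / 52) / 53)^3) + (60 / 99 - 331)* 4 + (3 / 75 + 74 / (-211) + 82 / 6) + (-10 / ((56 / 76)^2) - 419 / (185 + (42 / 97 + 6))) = 9062950718856761315053 / 19956829419450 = 454127783.95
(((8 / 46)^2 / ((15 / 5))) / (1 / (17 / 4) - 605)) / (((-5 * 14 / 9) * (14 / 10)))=136 / 88831267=0.00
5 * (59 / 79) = 295 / 79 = 3.73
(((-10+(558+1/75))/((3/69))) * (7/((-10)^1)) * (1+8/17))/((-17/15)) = 6617261/578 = 11448.55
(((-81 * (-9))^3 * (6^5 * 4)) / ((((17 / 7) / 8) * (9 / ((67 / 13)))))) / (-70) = -358831956275712 / 1105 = -324734802059.47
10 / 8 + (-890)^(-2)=495063 / 396050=1.25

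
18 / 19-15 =-267 / 19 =-14.05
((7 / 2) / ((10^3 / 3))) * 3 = 0.03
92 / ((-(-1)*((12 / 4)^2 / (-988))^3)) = -88727585024 / 729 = -121711364.92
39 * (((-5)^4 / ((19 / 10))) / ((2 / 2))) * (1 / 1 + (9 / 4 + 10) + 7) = 9871875 / 38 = 259786.18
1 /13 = 0.08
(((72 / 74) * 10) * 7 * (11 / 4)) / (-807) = -2310 / 9953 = -0.23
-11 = -11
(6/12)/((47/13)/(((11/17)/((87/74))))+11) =0.03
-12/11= -1.09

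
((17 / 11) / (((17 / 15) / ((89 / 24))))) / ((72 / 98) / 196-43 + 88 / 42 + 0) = -641067 / 5185136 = -0.12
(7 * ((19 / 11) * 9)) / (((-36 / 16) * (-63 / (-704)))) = -4864 / 9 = -540.44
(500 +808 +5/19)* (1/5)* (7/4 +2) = 74571/76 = 981.20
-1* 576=-576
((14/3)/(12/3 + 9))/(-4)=-7/78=-0.09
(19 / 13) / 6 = 19 / 78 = 0.24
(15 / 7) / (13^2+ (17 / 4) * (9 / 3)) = 60 / 5089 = 0.01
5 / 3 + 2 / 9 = 17 / 9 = 1.89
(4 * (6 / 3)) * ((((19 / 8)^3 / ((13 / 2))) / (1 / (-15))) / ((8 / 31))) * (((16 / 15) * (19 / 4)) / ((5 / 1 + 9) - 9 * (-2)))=-4039951 / 26624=-151.74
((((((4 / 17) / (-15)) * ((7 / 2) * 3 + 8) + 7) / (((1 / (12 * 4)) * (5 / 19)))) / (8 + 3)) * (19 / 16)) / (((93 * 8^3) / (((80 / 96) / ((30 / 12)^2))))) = 617671 / 1669536000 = 0.00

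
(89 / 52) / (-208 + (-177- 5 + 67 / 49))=-4361 / 990236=-0.00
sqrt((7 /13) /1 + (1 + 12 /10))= sqrt(11570) /65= 1.65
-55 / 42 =-1.31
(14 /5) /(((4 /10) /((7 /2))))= 49 /2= 24.50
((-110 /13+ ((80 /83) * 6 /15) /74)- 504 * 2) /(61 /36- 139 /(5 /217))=7304397480 /43338931649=0.17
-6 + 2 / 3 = -16 / 3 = -5.33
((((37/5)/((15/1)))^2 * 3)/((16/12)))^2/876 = 1874161/5475000000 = 0.00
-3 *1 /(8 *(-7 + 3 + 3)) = 3 /8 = 0.38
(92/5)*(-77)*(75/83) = -106260/83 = -1280.24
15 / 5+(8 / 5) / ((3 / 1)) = 53 / 15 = 3.53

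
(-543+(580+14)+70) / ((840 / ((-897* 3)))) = -108537 / 280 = -387.63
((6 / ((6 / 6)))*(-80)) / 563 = -480 / 563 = -0.85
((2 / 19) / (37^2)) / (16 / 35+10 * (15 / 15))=35 / 4760013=0.00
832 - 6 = 826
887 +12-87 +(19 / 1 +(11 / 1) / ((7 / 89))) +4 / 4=6803 / 7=971.86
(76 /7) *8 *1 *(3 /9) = 608 /21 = 28.95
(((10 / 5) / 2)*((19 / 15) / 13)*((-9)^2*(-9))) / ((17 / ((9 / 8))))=-41553 / 8840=-4.70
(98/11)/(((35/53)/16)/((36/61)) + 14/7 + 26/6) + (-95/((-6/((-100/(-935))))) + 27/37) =15477428191/4057557603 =3.81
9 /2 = 4.50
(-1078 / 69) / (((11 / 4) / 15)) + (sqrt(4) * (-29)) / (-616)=-603013 / 7084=-85.12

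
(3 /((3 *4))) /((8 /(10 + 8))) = 9 /16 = 0.56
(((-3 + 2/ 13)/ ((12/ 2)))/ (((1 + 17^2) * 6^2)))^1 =-37/ 814320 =-0.00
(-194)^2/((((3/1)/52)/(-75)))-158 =-48926958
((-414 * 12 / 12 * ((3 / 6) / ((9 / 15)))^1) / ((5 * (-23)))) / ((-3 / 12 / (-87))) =1044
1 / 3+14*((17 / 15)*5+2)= 323 / 3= 107.67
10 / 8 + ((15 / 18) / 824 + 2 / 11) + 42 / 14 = 241075 / 54384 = 4.43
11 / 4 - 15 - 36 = -193 / 4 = -48.25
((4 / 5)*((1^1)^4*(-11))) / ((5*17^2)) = -44 / 7225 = -0.01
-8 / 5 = -1.60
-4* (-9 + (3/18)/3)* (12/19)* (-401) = -516488/57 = -9061.19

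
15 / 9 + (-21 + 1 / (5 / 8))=-17.73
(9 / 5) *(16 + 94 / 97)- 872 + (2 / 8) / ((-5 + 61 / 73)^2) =-150859511819 / 179287040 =-841.44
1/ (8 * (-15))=-0.01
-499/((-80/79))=39421/80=492.76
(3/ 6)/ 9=1/ 18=0.06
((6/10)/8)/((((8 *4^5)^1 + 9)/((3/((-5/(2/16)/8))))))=-9/1640200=-0.00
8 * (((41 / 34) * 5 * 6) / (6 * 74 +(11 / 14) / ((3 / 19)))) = 0.64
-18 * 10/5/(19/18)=-648/19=-34.11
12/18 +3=11/3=3.67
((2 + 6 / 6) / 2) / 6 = 1 / 4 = 0.25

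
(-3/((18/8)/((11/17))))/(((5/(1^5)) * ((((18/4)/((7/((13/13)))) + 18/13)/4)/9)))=-32032/10455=-3.06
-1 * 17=-17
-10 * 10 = -100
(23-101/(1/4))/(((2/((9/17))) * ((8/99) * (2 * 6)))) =-113157/1088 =-104.00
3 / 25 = 0.12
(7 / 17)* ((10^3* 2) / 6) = 7000 / 51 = 137.25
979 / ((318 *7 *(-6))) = -979 / 13356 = -0.07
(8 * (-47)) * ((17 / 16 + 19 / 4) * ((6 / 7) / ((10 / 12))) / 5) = -78678 / 175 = -449.59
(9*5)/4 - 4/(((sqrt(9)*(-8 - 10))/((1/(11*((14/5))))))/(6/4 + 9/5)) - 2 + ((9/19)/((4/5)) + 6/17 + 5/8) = 1762709/162792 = 10.83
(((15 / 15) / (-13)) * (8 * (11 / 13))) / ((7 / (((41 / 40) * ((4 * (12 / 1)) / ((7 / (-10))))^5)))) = 2298331791360000 / 19882681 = 115594662.08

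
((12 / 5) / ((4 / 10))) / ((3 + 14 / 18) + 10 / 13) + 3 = 1149 / 266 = 4.32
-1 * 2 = -2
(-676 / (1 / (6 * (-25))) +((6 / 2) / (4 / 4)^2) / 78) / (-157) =-2636401 / 4082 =-645.86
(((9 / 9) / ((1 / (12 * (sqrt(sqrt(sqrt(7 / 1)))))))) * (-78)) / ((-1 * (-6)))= -156 * 7^(1 / 8)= -198.96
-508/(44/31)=-3937/11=-357.91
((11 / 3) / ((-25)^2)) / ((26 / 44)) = 242 / 24375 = 0.01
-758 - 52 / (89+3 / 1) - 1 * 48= -806.57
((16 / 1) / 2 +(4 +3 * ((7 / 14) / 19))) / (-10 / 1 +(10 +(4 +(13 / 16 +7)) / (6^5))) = 7951.40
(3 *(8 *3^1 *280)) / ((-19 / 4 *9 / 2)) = -17920 / 19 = -943.16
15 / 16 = 0.94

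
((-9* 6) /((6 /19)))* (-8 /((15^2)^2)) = 152 /5625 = 0.03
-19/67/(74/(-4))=38/2479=0.02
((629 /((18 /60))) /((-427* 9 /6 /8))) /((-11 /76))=7648640 /42273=180.93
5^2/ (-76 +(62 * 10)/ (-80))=-20/ 67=-0.30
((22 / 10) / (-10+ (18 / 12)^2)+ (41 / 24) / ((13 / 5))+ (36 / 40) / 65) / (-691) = -93583 / 167083800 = -0.00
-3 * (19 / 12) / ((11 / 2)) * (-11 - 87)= 931 / 11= 84.64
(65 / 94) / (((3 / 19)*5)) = 0.88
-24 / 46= -12 / 23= -0.52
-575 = -575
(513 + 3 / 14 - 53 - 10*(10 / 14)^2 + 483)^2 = 8452044225 / 9604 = 880054.58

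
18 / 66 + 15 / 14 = 1.34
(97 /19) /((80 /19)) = 97 /80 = 1.21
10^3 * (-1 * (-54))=54000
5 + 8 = 13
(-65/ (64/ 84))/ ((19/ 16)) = -1365/ 19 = -71.84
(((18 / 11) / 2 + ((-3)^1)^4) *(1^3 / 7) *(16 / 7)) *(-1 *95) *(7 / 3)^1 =-456000 / 77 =-5922.08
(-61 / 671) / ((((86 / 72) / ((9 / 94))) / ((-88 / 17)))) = 1296 / 34357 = 0.04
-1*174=-174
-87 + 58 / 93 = -8033 / 93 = -86.38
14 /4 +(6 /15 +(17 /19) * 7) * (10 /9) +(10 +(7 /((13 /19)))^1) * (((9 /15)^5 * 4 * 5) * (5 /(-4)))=-28.43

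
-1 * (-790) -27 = 763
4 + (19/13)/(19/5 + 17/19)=24997/5798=4.31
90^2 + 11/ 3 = 24311/ 3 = 8103.67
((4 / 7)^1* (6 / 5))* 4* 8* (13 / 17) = 9984 / 595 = 16.78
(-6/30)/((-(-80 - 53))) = -1/665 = -0.00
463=463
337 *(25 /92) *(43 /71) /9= 6.16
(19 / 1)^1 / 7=19 / 7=2.71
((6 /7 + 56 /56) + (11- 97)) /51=-589 /357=-1.65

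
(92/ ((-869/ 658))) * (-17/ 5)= 1029112/ 4345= 236.85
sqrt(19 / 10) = sqrt(190) / 10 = 1.38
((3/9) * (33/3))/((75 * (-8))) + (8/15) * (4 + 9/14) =31123/12600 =2.47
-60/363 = -20/121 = -0.17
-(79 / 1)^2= -6241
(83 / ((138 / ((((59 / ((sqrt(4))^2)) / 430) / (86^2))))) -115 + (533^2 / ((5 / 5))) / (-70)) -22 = -10311155202469 / 2457720384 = -4195.41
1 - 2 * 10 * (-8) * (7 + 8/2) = 1761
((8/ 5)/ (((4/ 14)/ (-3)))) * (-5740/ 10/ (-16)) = -6027/ 10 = -602.70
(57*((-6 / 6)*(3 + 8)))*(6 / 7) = -537.43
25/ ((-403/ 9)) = -225/ 403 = -0.56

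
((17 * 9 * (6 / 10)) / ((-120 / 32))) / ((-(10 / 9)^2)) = 12393 / 625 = 19.83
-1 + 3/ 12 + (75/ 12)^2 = 613/ 16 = 38.31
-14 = -14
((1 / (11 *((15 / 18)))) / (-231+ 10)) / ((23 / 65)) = -6 / 4301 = -0.00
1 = 1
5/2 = 2.50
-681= -681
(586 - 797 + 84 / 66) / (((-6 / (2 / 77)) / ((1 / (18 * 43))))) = 769 / 655578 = 0.00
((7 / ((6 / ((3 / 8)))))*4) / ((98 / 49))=7 / 8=0.88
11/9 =1.22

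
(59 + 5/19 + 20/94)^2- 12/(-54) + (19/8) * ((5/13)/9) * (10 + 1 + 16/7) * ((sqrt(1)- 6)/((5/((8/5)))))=2309040484871/653110731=3535.45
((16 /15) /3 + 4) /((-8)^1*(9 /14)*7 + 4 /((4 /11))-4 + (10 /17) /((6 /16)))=-3332 /20985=-0.16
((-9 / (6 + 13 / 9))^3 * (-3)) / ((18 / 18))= 1594323 / 300763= 5.30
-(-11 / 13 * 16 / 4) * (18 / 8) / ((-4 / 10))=-495 / 26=-19.04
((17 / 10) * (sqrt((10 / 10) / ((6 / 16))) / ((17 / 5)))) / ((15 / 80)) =16 * sqrt(6) / 9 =4.35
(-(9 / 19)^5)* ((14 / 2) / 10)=-413343 / 24760990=-0.02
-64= -64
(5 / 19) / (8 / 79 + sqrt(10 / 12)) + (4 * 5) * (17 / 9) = 31205 * sqrt(30) / 585599 + 198933020 / 5270391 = 38.04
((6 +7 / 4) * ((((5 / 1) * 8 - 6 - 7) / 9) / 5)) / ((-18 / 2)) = -31 / 60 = -0.52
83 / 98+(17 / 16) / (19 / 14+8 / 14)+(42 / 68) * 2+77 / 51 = 745435 / 179928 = 4.14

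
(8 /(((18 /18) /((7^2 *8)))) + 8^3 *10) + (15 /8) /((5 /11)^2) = 330603 /40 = 8265.08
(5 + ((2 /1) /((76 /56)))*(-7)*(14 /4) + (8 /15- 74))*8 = -238424 /285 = -836.58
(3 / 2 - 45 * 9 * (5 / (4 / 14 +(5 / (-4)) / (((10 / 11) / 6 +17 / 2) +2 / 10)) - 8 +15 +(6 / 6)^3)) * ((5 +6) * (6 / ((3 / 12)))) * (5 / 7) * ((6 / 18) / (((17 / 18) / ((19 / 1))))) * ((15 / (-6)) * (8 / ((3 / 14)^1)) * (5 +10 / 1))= 161483488056000 / 5287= 30543500672.59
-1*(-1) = 1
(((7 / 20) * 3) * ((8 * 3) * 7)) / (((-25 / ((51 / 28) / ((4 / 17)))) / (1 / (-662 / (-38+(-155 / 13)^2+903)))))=929704041 / 11187800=83.10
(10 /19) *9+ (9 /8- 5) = 131 /152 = 0.86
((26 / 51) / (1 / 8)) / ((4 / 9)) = 156 / 17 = 9.18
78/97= 0.80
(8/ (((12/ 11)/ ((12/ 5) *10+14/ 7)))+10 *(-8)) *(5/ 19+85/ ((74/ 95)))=8509990/ 703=12105.25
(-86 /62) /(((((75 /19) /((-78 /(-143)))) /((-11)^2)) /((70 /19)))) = -13244 /155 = -85.45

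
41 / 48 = 0.85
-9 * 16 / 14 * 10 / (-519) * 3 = 720 / 1211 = 0.59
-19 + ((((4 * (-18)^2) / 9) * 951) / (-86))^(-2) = -19.00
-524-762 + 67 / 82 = -105385 / 82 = -1285.18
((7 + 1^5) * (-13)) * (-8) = 832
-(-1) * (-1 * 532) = -532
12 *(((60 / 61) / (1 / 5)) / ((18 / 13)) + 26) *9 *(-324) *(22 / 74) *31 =-9530309.70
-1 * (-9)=9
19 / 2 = 9.50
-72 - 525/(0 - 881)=-62907/881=-71.40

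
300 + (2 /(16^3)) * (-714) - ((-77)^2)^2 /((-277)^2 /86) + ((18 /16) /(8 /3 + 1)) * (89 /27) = -33793036010079 /864275456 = -39099.84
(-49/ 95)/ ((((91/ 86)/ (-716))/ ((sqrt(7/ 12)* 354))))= 25430888* sqrt(21)/ 1235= 94363.54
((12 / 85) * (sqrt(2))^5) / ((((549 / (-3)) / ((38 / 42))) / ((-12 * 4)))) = 4864 * sqrt(2) / 36295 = 0.19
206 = 206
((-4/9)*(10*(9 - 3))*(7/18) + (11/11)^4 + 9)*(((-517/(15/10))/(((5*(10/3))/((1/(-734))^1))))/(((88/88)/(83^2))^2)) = -24535951957/49545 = -495225.59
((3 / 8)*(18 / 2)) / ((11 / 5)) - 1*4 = -217 / 88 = -2.47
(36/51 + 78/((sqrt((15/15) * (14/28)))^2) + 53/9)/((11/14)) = 206.94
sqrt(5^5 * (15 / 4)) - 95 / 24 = -95 / 24 + 125 * sqrt(3) / 2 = 104.29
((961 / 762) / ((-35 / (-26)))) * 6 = 24986 / 4445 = 5.62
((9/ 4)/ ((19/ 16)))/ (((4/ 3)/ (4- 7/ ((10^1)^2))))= 10611/ 1900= 5.58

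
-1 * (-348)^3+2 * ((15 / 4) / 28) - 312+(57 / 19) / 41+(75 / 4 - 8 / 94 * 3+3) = 4547832734895 / 107912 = 42143901.84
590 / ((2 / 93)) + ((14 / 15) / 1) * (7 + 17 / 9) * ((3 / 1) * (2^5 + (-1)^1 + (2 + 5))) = 255427 / 9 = 28380.78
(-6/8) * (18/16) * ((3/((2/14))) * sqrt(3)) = -567 * sqrt(3)/32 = -30.69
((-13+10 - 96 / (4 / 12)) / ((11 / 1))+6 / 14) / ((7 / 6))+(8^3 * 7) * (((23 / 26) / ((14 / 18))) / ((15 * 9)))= 828952 / 105105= 7.89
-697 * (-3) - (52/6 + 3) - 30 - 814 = 3706/3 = 1235.33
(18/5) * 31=558/5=111.60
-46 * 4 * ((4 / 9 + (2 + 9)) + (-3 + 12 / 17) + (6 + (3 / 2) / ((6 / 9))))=-489854 / 153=-3201.66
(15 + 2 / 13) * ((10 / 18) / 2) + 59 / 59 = 1219 / 234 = 5.21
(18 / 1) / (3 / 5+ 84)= 10 / 47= 0.21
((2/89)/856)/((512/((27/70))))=0.00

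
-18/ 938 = -9/ 469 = -0.02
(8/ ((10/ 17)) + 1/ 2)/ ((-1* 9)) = -47/ 30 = -1.57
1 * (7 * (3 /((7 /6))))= 18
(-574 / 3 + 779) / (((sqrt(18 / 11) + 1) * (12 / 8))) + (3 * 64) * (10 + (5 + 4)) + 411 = 3526 * sqrt(22) / 21 + 216931 / 63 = 4230.89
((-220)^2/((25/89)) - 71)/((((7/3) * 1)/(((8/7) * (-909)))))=-3757435128/49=-76682349.55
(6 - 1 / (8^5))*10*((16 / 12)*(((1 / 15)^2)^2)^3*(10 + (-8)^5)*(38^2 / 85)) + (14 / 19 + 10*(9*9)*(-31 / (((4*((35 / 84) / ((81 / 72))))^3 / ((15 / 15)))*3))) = -165653757318164854716277 / 64370791125000000000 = -2573.43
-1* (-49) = 49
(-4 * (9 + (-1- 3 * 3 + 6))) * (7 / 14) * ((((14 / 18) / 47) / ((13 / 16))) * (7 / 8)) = -980 / 5499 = -0.18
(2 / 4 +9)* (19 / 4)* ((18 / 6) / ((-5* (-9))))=361 / 120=3.01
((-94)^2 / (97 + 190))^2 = 947.87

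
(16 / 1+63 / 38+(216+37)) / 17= 605 / 38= 15.92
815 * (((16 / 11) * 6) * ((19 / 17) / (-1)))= -1486560 / 187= -7949.52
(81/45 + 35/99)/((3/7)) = 7462/1485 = 5.02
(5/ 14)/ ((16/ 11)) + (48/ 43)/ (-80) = 11153/ 48160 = 0.23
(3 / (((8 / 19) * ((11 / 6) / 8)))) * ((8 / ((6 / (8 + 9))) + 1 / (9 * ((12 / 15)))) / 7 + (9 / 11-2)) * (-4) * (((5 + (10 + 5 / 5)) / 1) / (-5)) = 826.22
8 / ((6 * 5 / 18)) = 24 / 5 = 4.80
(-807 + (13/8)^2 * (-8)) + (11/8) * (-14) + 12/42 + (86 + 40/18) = -382469/504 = -758.87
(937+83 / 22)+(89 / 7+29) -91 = 137289 / 154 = 891.49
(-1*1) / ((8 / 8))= -1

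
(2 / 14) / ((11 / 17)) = 17 / 77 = 0.22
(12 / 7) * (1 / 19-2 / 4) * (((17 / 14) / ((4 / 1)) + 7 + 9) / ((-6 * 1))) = 2.08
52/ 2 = 26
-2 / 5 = -0.40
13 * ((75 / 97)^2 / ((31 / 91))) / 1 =6654375 / 291679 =22.81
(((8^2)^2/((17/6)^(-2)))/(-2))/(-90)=73984/405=182.68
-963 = -963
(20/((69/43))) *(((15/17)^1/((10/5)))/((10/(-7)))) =-3.85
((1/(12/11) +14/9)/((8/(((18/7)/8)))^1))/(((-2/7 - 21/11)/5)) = -4895/21632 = -0.23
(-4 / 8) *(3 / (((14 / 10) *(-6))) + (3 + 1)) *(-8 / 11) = 102 / 77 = 1.32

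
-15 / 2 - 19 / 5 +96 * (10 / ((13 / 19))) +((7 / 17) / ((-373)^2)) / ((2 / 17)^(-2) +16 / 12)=377868136736009 / 271500504470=1391.78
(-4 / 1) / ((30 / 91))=-182 / 15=-12.13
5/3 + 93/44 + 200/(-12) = -567/44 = -12.89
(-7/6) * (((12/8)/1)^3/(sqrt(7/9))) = -27 * sqrt(7)/16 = -4.46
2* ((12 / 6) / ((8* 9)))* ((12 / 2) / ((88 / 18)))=3 / 44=0.07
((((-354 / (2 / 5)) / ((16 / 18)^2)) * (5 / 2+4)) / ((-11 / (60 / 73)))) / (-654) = -4659525 / 5601728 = -0.83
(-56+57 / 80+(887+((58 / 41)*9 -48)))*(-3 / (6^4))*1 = -870779 / 472320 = -1.84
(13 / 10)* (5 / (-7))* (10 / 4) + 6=103 / 28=3.68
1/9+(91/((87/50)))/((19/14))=191651/4959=38.65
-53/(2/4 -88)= 0.61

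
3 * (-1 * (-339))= 1017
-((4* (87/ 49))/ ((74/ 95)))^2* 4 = -1092963600/ 3286969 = -332.51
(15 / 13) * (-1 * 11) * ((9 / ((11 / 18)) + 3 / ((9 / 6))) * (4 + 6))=-27600 / 13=-2123.08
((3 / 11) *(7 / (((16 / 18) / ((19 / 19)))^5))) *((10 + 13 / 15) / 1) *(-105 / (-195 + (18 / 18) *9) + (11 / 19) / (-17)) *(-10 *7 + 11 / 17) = -843838193143953 / 613558190080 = -1375.32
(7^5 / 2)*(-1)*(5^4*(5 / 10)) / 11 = -10504375 / 44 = -238735.80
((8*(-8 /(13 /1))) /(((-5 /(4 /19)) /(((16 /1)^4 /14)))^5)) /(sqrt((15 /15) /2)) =2071061638334.43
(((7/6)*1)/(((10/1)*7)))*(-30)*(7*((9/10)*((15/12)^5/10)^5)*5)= -6008148193359375/144115188075855872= -0.04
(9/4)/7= 9/28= 0.32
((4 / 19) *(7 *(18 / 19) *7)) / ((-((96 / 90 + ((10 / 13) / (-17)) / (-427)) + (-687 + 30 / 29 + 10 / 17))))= 144823147560 / 10140743955197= 0.01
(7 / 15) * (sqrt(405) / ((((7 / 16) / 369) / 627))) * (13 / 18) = 8020584 * sqrt(5) / 5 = 3586914.21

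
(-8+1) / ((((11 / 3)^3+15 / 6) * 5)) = -378 / 13985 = -0.03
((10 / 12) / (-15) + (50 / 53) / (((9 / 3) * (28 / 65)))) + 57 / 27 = 9301 / 3339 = 2.79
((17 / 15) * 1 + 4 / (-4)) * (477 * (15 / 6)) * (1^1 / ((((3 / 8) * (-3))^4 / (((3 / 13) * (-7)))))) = -160.35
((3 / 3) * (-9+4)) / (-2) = 5 / 2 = 2.50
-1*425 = -425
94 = 94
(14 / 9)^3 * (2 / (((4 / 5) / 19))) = 130340 / 729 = 178.79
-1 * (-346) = 346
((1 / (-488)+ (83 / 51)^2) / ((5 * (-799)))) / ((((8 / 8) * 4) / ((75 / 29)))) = -357365 / 834345312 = -0.00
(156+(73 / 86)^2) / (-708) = -1159105 / 5236368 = -0.22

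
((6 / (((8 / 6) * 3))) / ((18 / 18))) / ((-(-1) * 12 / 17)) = 17 / 8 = 2.12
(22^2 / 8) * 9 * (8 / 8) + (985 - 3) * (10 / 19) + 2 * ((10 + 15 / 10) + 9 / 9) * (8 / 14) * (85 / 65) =3734721 / 3458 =1080.02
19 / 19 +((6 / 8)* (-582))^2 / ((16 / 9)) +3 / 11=75451667 / 704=107175.66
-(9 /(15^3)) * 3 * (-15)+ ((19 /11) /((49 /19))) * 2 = 1.46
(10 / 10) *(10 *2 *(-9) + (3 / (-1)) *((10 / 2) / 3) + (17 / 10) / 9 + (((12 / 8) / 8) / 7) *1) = -931313 / 5040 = -184.78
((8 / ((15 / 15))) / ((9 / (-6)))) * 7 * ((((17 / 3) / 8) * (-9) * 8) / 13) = 1904 / 13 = 146.46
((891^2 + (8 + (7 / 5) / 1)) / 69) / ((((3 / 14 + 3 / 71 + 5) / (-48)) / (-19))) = 63130164608 / 31625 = 1996210.74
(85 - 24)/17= 61/17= 3.59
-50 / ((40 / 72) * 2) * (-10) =450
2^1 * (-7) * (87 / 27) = -406 / 9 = -45.11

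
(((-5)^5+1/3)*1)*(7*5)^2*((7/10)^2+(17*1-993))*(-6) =-22403855313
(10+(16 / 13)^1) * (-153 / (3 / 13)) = -7446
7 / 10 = 0.70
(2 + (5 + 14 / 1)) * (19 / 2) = 399 / 2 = 199.50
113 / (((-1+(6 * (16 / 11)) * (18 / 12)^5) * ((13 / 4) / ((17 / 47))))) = 0.19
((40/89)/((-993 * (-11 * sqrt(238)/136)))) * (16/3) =2560 * sqrt(238)/20415087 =0.00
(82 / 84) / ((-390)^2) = 41 / 6388200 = 0.00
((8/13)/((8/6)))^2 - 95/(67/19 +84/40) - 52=-12406338/180661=-68.67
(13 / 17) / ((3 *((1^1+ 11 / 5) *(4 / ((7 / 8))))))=455 / 26112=0.02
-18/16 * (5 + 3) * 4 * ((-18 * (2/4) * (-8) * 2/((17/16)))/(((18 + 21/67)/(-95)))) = 25309.87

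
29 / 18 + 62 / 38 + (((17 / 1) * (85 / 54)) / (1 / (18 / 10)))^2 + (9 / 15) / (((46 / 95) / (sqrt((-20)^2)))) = 36939571 / 15732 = 2348.05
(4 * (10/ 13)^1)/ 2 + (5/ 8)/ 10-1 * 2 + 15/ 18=271/ 624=0.43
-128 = -128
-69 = -69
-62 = -62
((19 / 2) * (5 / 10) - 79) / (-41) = 297 / 164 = 1.81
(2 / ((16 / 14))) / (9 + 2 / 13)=13 / 68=0.19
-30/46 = -15/23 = -0.65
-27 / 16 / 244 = -27 / 3904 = -0.01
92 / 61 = 1.51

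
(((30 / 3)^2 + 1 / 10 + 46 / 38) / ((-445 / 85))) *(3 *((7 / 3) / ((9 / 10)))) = -2290631 / 15219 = -150.51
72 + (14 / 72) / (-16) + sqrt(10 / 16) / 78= sqrt(10) / 312 + 41465 / 576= 72.00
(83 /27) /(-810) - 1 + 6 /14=-88061 /153090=-0.58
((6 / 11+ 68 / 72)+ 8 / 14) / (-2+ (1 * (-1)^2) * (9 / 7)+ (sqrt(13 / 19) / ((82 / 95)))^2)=9605234 / 950895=10.10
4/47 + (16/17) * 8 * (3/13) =18932/10387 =1.82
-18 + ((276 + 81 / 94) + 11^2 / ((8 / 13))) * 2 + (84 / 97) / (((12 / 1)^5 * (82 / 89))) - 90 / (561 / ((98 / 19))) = 25563475878464449 / 27542517640704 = 928.15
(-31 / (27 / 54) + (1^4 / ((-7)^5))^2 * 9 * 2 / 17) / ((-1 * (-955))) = -297728912428 / 4585985667515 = -0.06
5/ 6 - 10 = -55/ 6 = -9.17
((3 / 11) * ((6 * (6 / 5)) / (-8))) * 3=-81 / 110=-0.74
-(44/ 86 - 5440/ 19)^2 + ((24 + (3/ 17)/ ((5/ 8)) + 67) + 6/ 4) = -9258412976683/ 113473130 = -81591.24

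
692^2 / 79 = 478864 / 79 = 6061.57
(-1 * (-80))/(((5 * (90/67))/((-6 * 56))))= -60032/15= -4002.13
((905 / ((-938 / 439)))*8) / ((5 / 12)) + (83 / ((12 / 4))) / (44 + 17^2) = -3810179041 / 468531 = -8132.18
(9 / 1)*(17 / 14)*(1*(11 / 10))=1683 / 140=12.02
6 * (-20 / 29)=-120 / 29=-4.14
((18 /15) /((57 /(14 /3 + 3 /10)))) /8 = 149 /11400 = 0.01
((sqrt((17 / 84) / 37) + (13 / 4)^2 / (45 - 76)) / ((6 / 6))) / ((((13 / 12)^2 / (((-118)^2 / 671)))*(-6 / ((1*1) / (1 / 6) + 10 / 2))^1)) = 8.65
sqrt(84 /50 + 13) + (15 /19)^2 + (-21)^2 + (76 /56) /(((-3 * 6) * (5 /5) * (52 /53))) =sqrt(367) /5 + 2088754777 /4730544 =445.38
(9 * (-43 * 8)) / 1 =-3096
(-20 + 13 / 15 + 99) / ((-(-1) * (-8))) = -599 / 60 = -9.98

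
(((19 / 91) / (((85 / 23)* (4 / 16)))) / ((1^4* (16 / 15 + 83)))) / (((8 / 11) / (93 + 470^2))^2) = 7747205874458919 / 31212272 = 248210251.23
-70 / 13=-5.38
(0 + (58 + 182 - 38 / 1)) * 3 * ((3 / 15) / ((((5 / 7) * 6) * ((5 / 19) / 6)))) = 80598 / 125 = 644.78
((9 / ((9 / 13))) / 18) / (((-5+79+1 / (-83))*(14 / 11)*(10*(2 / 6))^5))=0.00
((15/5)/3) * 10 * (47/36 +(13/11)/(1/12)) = 30665/198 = 154.87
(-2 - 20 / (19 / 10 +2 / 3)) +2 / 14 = -743 / 77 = -9.65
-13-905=-918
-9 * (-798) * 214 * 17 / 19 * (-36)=-49505904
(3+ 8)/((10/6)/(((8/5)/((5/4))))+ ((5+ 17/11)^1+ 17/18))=34848/27853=1.25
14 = 14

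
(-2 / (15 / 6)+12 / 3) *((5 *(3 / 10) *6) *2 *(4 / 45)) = 128 / 25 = 5.12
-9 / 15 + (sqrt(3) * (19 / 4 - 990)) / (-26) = -3 / 5 + 3941 * sqrt(3) / 104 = 65.03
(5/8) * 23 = 115/8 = 14.38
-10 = -10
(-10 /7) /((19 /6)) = -60 /133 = -0.45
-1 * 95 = -95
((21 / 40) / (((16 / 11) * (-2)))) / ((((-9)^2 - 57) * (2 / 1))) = -77 / 20480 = -0.00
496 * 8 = 3968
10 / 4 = 5 / 2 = 2.50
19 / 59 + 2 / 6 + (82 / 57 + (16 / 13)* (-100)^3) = -53807908454 / 43719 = -1230767.14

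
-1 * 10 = -10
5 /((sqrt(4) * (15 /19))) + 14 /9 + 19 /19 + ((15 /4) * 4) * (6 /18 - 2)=-19.28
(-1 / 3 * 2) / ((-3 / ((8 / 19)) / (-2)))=-32 / 171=-0.19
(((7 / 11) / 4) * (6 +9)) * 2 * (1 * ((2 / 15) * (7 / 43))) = 49 / 473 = 0.10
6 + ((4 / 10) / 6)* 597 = 229 / 5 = 45.80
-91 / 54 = -1.69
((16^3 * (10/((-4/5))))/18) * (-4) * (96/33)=3276800/99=33098.99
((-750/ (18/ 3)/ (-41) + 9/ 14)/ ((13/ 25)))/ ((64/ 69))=281175/ 36736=7.65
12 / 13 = 0.92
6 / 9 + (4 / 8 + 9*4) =223 / 6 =37.17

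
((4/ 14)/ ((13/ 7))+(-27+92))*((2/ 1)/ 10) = 847/ 65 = 13.03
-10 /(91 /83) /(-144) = 415 /6552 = 0.06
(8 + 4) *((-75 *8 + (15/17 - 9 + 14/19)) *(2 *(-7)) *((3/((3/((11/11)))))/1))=32958912/323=102039.98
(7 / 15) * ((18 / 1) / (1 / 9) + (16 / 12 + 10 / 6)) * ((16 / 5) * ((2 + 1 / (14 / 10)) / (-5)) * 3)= -10032 / 25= -401.28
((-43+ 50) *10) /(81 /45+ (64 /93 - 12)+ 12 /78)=-423150 /56569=-7.48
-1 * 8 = -8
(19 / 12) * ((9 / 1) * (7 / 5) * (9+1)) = 399 / 2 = 199.50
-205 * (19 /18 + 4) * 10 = -93275 /9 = -10363.89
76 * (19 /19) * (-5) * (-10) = 3800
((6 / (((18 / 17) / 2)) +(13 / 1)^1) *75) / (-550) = -73 / 22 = -3.32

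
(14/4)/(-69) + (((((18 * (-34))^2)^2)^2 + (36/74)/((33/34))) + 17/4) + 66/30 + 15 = 11053119688328240415077019997/561660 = 19679378428815013380117.90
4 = 4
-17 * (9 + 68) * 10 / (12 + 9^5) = -13090 / 59061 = -0.22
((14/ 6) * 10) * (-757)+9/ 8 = -423893/ 24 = -17662.21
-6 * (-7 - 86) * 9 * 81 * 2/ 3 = 271188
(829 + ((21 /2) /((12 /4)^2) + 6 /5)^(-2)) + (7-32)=4053864 /5041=804.18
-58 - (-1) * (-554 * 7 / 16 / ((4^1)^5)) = -477075 / 8192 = -58.24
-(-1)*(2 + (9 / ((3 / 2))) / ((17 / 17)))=8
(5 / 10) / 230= 1 / 460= 0.00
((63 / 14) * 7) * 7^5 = 1058841 / 2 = 529420.50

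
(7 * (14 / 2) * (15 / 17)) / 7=105 / 17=6.18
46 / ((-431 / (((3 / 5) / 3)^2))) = -46 / 10775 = -0.00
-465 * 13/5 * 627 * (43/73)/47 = -32595849/3431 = -9500.39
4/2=2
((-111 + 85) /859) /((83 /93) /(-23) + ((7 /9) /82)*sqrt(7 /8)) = 136564181208*sqrt(14) /2715116226275 + 2234716451136 /2715116226275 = 1.01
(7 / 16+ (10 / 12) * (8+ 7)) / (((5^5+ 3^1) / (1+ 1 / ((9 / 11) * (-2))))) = 7 / 4352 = 0.00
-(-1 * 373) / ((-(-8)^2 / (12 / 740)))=-1119 / 11840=-0.09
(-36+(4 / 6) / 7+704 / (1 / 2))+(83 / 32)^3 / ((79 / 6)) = 37331020085 / 27181056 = 1373.42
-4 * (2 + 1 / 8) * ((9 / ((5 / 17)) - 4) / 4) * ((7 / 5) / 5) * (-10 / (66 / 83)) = 1313641 / 6600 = 199.04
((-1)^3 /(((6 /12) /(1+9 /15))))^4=65536 /625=104.86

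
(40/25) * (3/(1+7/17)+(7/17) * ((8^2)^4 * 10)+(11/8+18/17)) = 1879048316/17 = 110532253.88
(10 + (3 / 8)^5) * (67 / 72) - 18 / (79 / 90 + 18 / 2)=15710018129 / 2097414144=7.49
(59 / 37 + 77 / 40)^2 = 27133681 / 2190400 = 12.39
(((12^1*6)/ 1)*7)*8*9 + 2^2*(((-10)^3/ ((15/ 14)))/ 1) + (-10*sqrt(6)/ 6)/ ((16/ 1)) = 97664/ 3- 5*sqrt(6)/ 48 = 32554.41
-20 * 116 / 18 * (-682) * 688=544290560 / 9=60476728.89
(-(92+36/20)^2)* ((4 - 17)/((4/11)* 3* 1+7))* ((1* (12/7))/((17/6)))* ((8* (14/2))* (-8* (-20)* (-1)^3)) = -579767924736/7565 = -76638192.30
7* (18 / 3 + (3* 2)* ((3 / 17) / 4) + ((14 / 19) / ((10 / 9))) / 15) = 713223 / 16150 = 44.16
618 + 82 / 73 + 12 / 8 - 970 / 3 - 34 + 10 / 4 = 58208 / 219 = 265.79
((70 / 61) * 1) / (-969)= -70 / 59109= -0.00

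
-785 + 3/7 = -5492/7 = -784.57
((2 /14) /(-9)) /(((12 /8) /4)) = -0.04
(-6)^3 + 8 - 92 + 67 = -233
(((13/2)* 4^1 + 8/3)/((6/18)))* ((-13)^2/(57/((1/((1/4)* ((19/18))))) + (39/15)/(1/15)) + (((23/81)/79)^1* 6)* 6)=258270040/922167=280.07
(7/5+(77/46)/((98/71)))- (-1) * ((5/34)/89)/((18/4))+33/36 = 77384383/21923370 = 3.53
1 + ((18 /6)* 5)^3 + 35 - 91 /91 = 3410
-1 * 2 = -2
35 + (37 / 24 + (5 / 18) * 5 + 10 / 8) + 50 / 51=49157 / 1224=40.16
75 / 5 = 15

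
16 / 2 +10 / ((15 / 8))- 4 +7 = 49 / 3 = 16.33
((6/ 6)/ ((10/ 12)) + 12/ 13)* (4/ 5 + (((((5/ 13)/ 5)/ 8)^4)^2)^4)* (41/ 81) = 44107991977007671927270170259821516241273347416792177027362762087289/ 51305359172619607789209404033660366518713364737851451937315513958400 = 0.86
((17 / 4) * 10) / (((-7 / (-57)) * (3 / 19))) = 30685 / 14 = 2191.79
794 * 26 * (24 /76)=123864 /19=6519.16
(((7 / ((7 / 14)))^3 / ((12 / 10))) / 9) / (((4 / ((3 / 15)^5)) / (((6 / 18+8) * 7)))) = 2401 / 2025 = 1.19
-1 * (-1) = 1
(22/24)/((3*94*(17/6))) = 0.00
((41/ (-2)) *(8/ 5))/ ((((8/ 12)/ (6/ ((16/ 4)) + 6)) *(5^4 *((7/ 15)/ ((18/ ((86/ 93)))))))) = -926559/ 37625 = -24.63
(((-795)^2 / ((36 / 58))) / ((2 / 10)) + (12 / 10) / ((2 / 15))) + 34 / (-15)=152739577 / 30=5091319.23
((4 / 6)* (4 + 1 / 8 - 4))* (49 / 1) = 49 / 12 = 4.08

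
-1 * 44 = -44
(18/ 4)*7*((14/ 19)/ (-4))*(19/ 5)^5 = -57471561/ 12500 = -4597.72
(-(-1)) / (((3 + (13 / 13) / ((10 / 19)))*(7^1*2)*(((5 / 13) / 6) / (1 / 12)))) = 13 / 686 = 0.02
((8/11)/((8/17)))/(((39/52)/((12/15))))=272/165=1.65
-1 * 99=-99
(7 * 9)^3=250047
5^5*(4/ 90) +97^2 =85931/ 9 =9547.89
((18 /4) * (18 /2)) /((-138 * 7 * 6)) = -9 /1288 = -0.01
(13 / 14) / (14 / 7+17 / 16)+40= 13824 / 343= 40.30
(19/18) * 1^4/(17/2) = 19/153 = 0.12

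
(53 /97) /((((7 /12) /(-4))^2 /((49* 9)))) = 1099008 /97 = 11329.98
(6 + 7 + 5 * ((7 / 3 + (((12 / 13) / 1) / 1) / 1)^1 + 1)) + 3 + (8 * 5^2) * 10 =2037.28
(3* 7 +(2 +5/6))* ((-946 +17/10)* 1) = -22505.82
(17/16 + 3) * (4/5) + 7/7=17/4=4.25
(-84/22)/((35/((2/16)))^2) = -0.00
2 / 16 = 0.12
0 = 0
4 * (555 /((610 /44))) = 9768 /61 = 160.13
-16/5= -3.20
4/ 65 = 0.06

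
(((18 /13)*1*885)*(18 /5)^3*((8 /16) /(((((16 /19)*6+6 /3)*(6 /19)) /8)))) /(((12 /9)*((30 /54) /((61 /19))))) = 48453956028 /108875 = 445042.08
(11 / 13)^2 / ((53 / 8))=968 / 8957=0.11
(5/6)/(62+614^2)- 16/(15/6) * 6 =-434370791/11311740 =-38.40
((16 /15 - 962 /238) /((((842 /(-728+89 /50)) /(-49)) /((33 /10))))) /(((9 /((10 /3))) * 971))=-14849274517 /93817534500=-0.16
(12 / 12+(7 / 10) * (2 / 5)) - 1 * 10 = -218 / 25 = -8.72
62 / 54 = 31 / 27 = 1.15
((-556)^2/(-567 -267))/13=-1112/39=-28.51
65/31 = 2.10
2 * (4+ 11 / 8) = 43 / 4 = 10.75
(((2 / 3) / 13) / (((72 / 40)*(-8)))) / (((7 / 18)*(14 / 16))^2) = -960 / 31213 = -0.03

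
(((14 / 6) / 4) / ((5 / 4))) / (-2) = -7 / 30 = -0.23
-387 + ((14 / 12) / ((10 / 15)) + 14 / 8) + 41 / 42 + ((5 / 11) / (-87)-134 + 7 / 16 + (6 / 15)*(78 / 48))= -276235427 / 535920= -515.44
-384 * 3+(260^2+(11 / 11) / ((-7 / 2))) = 465134 / 7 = 66447.71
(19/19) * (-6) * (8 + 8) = -96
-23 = -23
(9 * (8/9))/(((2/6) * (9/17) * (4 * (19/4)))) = 136/57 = 2.39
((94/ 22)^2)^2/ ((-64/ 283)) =-1380949723/ 937024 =-1473.76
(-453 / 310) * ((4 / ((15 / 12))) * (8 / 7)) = -28992 / 5425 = -5.34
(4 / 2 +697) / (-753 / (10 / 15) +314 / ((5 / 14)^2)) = 0.52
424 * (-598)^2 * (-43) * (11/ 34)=-35859098704/ 17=-2109358747.29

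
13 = 13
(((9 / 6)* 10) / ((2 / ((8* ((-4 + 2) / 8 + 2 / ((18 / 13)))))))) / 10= 43 / 6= 7.17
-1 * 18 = -18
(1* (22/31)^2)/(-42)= -242/20181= -0.01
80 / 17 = 4.71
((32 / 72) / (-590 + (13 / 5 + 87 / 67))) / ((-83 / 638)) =106865 / 18333621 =0.01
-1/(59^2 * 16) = -1/55696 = -0.00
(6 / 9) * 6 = 4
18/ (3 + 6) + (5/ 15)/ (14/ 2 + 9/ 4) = 226/ 111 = 2.04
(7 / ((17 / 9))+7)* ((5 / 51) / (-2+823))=910 / 711807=0.00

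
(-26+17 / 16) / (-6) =133 / 32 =4.16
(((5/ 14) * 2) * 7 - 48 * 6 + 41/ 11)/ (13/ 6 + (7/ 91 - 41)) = 239616/ 33253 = 7.21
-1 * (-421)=421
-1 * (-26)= 26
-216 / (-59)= 216 / 59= 3.66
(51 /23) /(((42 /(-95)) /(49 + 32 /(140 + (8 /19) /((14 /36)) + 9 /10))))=-2144621485 /8686502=-246.89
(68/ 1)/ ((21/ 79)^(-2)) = 29988/ 6241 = 4.80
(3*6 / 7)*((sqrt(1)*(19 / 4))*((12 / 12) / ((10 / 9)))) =1539 / 140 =10.99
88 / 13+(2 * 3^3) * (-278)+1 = -195055 / 13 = -15004.23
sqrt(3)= 1.73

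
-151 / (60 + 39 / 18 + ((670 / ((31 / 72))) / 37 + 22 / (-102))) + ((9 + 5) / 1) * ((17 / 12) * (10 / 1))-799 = -21980406428 / 36505119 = -602.12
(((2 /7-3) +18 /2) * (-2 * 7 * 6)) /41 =-528 /41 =-12.88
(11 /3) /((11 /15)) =5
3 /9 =1 /3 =0.33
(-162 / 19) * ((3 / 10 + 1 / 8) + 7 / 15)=-2889 / 380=-7.60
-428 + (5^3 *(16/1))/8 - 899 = -1077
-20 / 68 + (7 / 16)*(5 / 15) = -121 / 816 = -0.15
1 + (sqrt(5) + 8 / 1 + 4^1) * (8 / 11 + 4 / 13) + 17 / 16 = 148 * sqrt(5) / 143 + 33135 / 2288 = 16.80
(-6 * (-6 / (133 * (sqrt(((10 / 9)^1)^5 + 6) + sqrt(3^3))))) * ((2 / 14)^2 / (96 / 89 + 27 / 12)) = 1038096 / (2574215 * (sqrt(454294) + 729 * sqrt(3))) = 0.00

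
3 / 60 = 1 / 20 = 0.05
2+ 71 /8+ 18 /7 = 753 /56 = 13.45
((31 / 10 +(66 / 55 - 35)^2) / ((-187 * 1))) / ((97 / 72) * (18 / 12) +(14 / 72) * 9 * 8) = -124968 / 326825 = -0.38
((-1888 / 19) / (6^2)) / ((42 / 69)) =-5428 / 1197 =-4.53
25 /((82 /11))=275 /82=3.35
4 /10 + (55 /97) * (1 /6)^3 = 42179 /104760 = 0.40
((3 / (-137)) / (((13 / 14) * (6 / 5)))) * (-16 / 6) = 280 / 5343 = 0.05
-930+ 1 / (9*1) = -8369 / 9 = -929.89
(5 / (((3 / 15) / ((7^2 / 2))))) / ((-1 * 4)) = -1225 / 8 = -153.12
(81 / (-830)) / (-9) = 9 / 830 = 0.01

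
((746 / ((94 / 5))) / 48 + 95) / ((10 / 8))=43237 / 564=76.66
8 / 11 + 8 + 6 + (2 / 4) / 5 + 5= 2181 / 110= 19.83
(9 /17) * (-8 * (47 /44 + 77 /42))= -2298 /187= -12.29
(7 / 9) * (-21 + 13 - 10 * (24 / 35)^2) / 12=-778 / 945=-0.82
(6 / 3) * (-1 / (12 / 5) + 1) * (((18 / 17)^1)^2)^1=378 / 289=1.31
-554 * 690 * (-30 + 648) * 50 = -11811834000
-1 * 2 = -2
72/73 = 0.99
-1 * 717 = -717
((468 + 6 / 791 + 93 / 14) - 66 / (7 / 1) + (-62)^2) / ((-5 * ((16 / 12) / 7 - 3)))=20451567 / 66670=306.76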